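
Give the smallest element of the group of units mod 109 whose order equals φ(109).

6

φ(109) = 109 − 1 = 108 = 2^2 · 3^3.
g is a primitive root iff g^(108/q) ≢ 1 (mod 109) for each prime q ∈ {2, 3}.
g = 2: 2^54 ≡ 108; 2^36 ≡ 1 — hits 1, so not a primitive root.
g = 3: 3^54 ≡ 1 — hits 1, so not a primitive root.
g = 4: 4^54 ≡ 1 — hits 1, so not a primitive root.
g = 5: 5^54 ≡ 1 — hits 1, so not a primitive root.
g = 6: 6^54 ≡ 108; 6^36 ≡ 63 — none is 1, so 6 is a primitive root.
So 6 is the smallest generator of (Z/109Z)^×.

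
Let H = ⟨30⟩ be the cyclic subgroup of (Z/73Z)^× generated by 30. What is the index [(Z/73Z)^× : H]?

3

Since 30 ∈ (Z/73Z)^×, its order divides φ(73) = 73 − 1 = 72 = 2^3 · 3^2.
Divisors of 72: 1, 2, 3, 4, 6, 8, 9, 12, 18, 24, 36, 72.
Check 30^d mod 73 for each divisor in increasing order:
30^1 ≡ 30
30^2 ≡ 24
30^3 ≡ 63
30^4 ≡ 65
30^6 ≡ 27
30^8 ≡ 64
30^9 ≡ 22
30^12 ≡ 72
30^18 ≡ 46
30^24 ≡ 1
The order of 30 is 24, so the subgroup it generates has 24 elements.
[(Z/73Z)^× : ⟨30⟩] = 72/24 = 3.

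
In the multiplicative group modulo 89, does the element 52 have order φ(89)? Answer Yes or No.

No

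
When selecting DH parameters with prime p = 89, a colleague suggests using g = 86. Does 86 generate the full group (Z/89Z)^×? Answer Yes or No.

Yes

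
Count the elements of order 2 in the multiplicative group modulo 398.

1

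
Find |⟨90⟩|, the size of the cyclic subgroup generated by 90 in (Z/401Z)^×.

100

The order of 90 must divide φ(401) = 401 − 1 = 400 = 2^4 · 5^2.
Divisors of 400: 1, 2, 4, 5, 8, 10, 16, 20, 25, 40, 50, 80, 100, 200, 400.
Evaluate successive powers at the divisors of 400:
90^1 ≡ 90 (mod 401)
90^2 ≡ 80 (mod 401)
90^4 ≡ 385 (mod 401)
90^5 ≡ 164 (mod 401)
90^8 ≡ 256 (mod 401)
90^10 ≡ 29 (mod 401)
90^16 ≡ 173 (mod 401)
90^20 ≡ 39 (mod 401)
90^25 ≡ 381 (mod 401)
90^40 ≡ 318 (mod 401)
90^50 ≡ 400 (mod 401)
90^80 ≡ 72 (mod 401)
90^100 ≡ 1 (mod 401) ✓
The smallest such exponent is 100, so the order of 90 is 100.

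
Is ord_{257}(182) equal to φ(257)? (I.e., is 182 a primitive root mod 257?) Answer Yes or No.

φ(257) = 257 − 1 = 256 = 2^8.
It suffices to check that the order of 182 is not a proper divisor of 256: compute 182^(256/q) for q ∈ {2}.
182^128 ≡ 256 (mod 257)  [q = 2: ≢ 1 ✓]
Every test exponent gives a nontrivial residue, hence 182 generates the full group.

Yes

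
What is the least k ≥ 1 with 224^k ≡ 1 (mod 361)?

342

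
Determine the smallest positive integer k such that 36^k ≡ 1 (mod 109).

By Lagrange's theorem, ord_109(36) divides φ(109) = 109 − 1 = 108 = 2^2 · 3^3.
Divisors of 108: 1, 2, 3, 4, 6, 9, 12, 18, 27, 36, 54, 108.
Test each divisor d:
36^1 ≡ 36
36^2 ≡ 97
36^3 ≡ 4
36^4 ≡ 35
36^6 ≡ 16
36^9 ≡ 64
36^12 ≡ 38
36^18 ≡ 63
36^27 ≡ 108
36^36 ≡ 45
36^54 ≡ 1
Hence ord(36) = 54.

54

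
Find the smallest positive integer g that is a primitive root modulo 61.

2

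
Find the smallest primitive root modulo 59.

2

φ(59) = 59 − 1 = 58 = 2 · 29.
g is a primitive root iff g^(58/q) ≢ 1 (mod 59) for each prime q ∈ {2, 29}.
g = 2: 2^29 ≡ 58; 2^2 ≡ 4 — none is 1, so 2 is a primitive root.
So 2 is the smallest generator of (Z/59Z)^×.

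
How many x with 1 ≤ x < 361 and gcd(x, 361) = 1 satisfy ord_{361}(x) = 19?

18

φ(361) = φ(19^2) = 19·(19−1) = 342 = 2 · 3^2 · 19.
In a cyclic group of order 342, there are φ(d) elements of order d for each divisor d of 342, and zero for non-divisors.
19 | 342, and φ(19) = 19 − 1 = 18.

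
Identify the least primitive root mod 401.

φ(401) = 401 − 1 = 400 = 2^4 · 5^2.
g is a primitive root iff g^(400/q) ≢ 1 (mod 401) for each prime q ∈ {2, 5}.
g = 2: 2^200 ≡ 1 — hits 1, so not a primitive root.
g = 3: 3^200 ≡ 400; 3^80 ≡ 72 — none is 1, so 3 is a primitive root.
Hence the least primitive root of 401 is 3.

3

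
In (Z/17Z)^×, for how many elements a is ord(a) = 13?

0

φ(17) = 17 − 1 = 16 = 2^4.
Since (Z/17Z)^× is cyclic of order 16, the number of elements of order d is φ(d) when d | 16 and 0 otherwise.
13 does not divide 16, so no element of (Z/17Z)^× has order 13.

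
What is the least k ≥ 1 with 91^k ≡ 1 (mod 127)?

Since 91 ∈ (Z/127Z)^×, its order divides φ(127) = 127 − 1 = 126 = 2 · 3^2 · 7.
Divisors of 126: 1, 2, 3, 6, 7, 9, 14, 18, 21, 42, 63, 126.
Evaluate successive powers at the divisors of 126:
91^1 ≡ 91 (mod 127)
91^2 ≡ 26 (mod 127)
91^3 ≡ 80 (mod 127)
91^6 ≡ 50 (mod 127)
91^7 ≡ 105 (mod 127)
91^9 ≡ 63 (mod 127)
91^14 ≡ 103 (mod 127)
91^18 ≡ 32 (mod 127)
91^21 ≡ 20 (mod 127)
91^42 ≡ 19 (mod 127)
91^63 ≡ 126 (mod 127)
91^126 ≡ 1 (mod 127) ✓
Therefore the multiplicative order of 91 modulo 127 is 126.

126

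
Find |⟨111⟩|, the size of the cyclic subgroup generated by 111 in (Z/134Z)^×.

ord(111) | φ(134) = φ(2)·φ(67) = 1·66 = 66 = 2 · 3 · 11.
Divisors of 66: 1, 2, 3, 6, 11, 22, 33, 66.
Evaluate successive powers at the divisors of 66:
111^1 ≡ 111
111^2 ≡ 127
111^3 ≡ 27
111^6 ≡ 59
111^11 ≡ 105
111^22 ≡ 37
111^33 ≡ 133
111^66 ≡ 1
So ord_134(111) = 66.

66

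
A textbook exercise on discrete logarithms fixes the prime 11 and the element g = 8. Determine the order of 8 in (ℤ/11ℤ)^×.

10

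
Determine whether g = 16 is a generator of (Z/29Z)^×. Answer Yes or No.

No

φ(29) = 29 − 1 = 28 = 2^2 · 7.
Test 16^(28/q) mod 29 for each prime factor q of 28:
16^14 ≡ 1 (mod 29)  [q = 2: ≡ 1 ✗]
16^4 ≡ 25 (mod 29)  [q = 7: ≢ 1 ✓]
Since 16^14 ≡ 1, the order of 16 divides 14 < 28, so 16 is not a primitive root.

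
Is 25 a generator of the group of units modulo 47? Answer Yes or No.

φ(47) = 47 − 1 = 46 = 2 · 23.
25 is a primitive root mod 47 iff 25^(φ(47)/q) ≢ 1 for every prime q | φ(47), i.e. q ∈ {2, 23}.
25^23 ≡ 1 (mod 47)  [q = 2: ≡ 1 ✗]
25^2 ≡ 14 (mod 47)  [q = 23: ≢ 1 ✓]
Since 25^23 ≡ 1, the order of 25 divides 23 < 46, so 25 is not a primitive root.

No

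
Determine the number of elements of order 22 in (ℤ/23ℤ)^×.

10

φ(23) = 23 − 1 = 22 = 2 · 11.
In a cyclic group of order 22, there are φ(d) elements of order d for each divisor d of 22, and zero for non-divisors.
22 = 2 · 11 divides 22, and φ(22) = 10.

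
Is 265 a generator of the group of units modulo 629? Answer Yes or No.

No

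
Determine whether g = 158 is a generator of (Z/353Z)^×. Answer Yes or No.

Yes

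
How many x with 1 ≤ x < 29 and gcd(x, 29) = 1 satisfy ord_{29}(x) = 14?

φ(29) = 29 − 1 = 28 = 2^2 · 7.
In a cyclic group of order 28, there are φ(d) elements of order d for each divisor d of 28, and zero for non-divisors.
14 = 2 · 7 divides 28, and φ(14) = 6.

6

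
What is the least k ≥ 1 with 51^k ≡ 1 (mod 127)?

Since 51 ∈ (Z/127Z)^×, its order divides φ(127) = 127 − 1 = 126 = 2 · 3^2 · 7.
Divisors of 126: 1, 2, 3, 6, 7, 9, 14, 18, 21, 42, 63, 126.
Test each divisor d:
51^1 ≡ 51
51^2 ≡ 61
51^3 ≡ 63
51^6 ≡ 32
51^7 ≡ 108
51^9 ≡ 111
51^14 ≡ 107
51^18 ≡ 2
51^21 ≡ 126
51^42 ≡ 1
Therefore the multiplicative order of 51 modulo 127 is 42.

42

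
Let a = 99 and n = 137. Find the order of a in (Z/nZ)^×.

34

Since 99 ∈ (Z/137Z)^×, its order divides φ(137) = 137 − 1 = 136 = 2^3 · 17.
Divisors of 136: 1, 2, 4, 8, 17, 34, 68, 136.
Test each divisor d:
99^1 ≡ 99
99^2 ≡ 74
99^4 ≡ 133
99^8 ≡ 16
99^17 ≡ 136
99^34 ≡ 1
Therefore the multiplicative order of 99 modulo 137 is 34.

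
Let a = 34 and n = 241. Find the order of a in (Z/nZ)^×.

The order of 34 must divide φ(241) = 241 − 1 = 240 = 2^4 · 3 · 5.
Divisors of 240: 1, 2, 3, 4, 5, 6, 8, 10, 12, 15, 16, 20, 24, 30, 40, 48, 60, 80, 120, 240.
Evaluate successive powers at the divisors of 240:
34^1 ≡ 34
34^2 ≡ 192
34^3 ≡ 21
34^4 ≡ 232
34^5 ≡ 176
34^6 ≡ 200
34^8 ≡ 81
34^10 ≡ 128
34^12 ≡ 235
34^15 ≡ 115
34^16 ≡ 54
34^20 ≡ 237
34^24 ≡ 36
34^30 ≡ 211
34^40 ≡ 16
34^48 ≡ 91
34^60 ≡ 177
34^80 ≡ 15
34^120 ≡ 240
34^240 ≡ 1
The smallest such exponent is 240, so the order of 34 is 240.

240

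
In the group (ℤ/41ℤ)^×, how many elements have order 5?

4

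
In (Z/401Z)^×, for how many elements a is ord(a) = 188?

0

φ(401) = 401 − 1 = 400 = 2^4 · 5^2.
(Z/401Z)^× is cyclic (|G| = 400); a cyclic group of order m has exactly φ(d) elements of each order d | m, and none otherwise.
188 does not divide 400, so no element of (Z/401Z)^× has order 188.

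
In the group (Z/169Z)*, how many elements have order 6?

2

φ(169) = φ(13^2) = 13·(13−1) = 156 = 2^2 · 3 · 13.
Since (Z/169Z)^× is cyclic of order 156, the number of elements of order d is φ(d) when d | 156 and 0 otherwise.
6 = 2 · 3 divides 156, and φ(6) = 2.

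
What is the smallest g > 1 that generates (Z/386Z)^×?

5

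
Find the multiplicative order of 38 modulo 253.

110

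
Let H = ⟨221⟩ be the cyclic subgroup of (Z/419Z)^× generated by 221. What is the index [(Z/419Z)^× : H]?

1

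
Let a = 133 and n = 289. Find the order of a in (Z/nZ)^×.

272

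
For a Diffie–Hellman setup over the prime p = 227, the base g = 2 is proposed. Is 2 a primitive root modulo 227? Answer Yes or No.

Yes

φ(227) = 227 − 1 = 226 = 2 · 113.
2 is a primitive root mod 227 iff 2^(φ(227)/q) ≢ 1 for every prime q | φ(227), i.e. q ∈ {2, 113}.
2^113 ≡ 226 (mod 227)  [q = 2: ≢ 1 ✓]
2^2 ≡ 4 (mod 227)  [q = 113: ≢ 1 ✓]
None equal 1, so ord_227(2) = 226: 2 is a primitive root.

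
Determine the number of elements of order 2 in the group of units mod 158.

1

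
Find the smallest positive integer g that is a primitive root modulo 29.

φ(29) = 29 − 1 = 28 = 2^2 · 7.
g is a primitive root iff g^(28/q) ≢ 1 (mod 29) for each prime q ∈ {2, 7}.
g = 2: 2^14 ≡ 28; 2^4 ≡ 16 — none is 1, so 2 is a primitive root.
Hence the least primitive root of 29 is 2.

2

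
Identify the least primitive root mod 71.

φ(71) = 71 − 1 = 70 = 2 · 5 · 7.
g is a primitive root iff g^(70/q) ≢ 1 (mod 71) for each prime q ∈ {2, 5, 7}.
g = 2: 2^35 ≡ 1 — hits 1, so not a primitive root.
g = 3: 3^35 ≡ 1 — hits 1, so not a primitive root.
g = 4: 4^35 ≡ 1 — hits 1, so not a primitive root.
g = 5: 5^35 ≡ 1 — hits 1, so not a primitive root.
g = 6: 6^35 ≡ 1 — hits 1, so not a primitive root.
g = 7: 7^35 ≡ 70; 7^14 ≡ 54; 7^10 ≡ 45 — none is 1, so 7 is a primitive root.
Hence the least primitive root of 71 is 7.

7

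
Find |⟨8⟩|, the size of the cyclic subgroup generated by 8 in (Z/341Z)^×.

ord(8) | φ(341) = φ(11·31) = (11−1)·(31−1) = 10·30 = 300 = 2^2 · 3 · 5^2.
Divisors of 300: 1, 2, 3, 4, 5, 6, 10, 12, 15, 20, 25, 30, 50, 60, 75, 100, 150, 300.
Test each divisor d:
8^1 ≡ 8
8^2 ≡ 64
8^3 ≡ 171
8^4 ≡ 4
8^5 ≡ 32
8^6 ≡ 256
8^10 ≡ 1
Therefore the multiplicative order of 8 modulo 341 is 10.

10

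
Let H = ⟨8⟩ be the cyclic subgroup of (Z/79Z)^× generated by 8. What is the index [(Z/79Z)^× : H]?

6

Since 8 ∈ (Z/79Z)^×, its order divides φ(79) = 79 − 1 = 78 = 2 · 3 · 13.
Divisors of 78: 1, 2, 3, 6, 13, 26, 39, 78.
Compute 8^d (mod 79) for the divisors d until we hit 1:
8^1 ≡ 8 (mod 79)
8^2 ≡ 64 (mod 79)
8^3 ≡ 38 (mod 79)
8^6 ≡ 22 (mod 79)
8^13 ≡ 1 (mod 79) ✓
Thus |⟨8⟩| = ord(8) = 13.
Index = |(Z/79Z)^×| / |⟨8⟩| = 78 / 13 = 6.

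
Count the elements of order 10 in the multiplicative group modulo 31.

4

φ(31) = 31 − 1 = 30 = 2 · 3 · 5.
In a cyclic group of order 30, there are φ(d) elements of order d for each divisor d of 30, and zero for non-divisors.
10 = 2 · 5 divides 30, and φ(10) = 4.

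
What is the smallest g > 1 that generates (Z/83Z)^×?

φ(83) = 83 − 1 = 82 = 2 · 41.
Test candidates g = 2, 3, … against the prime factors q ∈ {2, 41} of φ(83): g is a generator iff g^(82/q) ≢ 1 for every such q.
g = 2: 2^41 ≡ 82; 2^2 ≡ 4 — none is 1, so 2 is a primitive root.
Hence the least primitive root of 83 is 2.

2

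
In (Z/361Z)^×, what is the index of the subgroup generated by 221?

3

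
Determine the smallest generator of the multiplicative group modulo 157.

φ(157) = 157 − 1 = 156 = 2^2 · 3 · 13.
Test candidates g = 2, 3, … against the prime factors q ∈ {2, 3, 13} of φ(157): g is a generator iff g^(156/q) ≢ 1 for every such q.
g = 2: 2^78 ≡ 156; 2^52 ≡ 1 — hits 1, so not a primitive root.
g = 3: 3^78 ≡ 1 — hits 1, so not a primitive root.
g = 4: 4^78 ≡ 1 — hits 1, so not a primitive root.
g = 5: 5^78 ≡ 156; 5^52 ≡ 12; 5^12 ≡ 130 — none is 1, so 5 is a primitive root.
The smallest primitive root modulo 157 is 5.

5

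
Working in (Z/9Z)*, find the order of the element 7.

3

The order of 7 must divide φ(9) = φ(3^2) = 3·(3−1) = 6 = 2 · 3.
Divisors of 6: 1, 2, 3, 6.
Test each divisor d:
7^1 ≡ 7
7^2 ≡ 4
7^3 ≡ 1
Therefore the multiplicative order of 7 modulo 9 is 3.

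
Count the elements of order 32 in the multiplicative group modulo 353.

16

φ(353) = 353 − 1 = 352 = 2^5 · 11.
Since (Z/353Z)^× is cyclic of order 352, the number of elements of order d is φ(d) when d | 352 and 0 otherwise.
32 = 2^5 divides 352, and φ(32) = 16.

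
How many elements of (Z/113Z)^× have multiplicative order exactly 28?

12

φ(113) = 113 − 1 = 112 = 2^4 · 7.
(Z/113Z)^× is cyclic (|G| = 112); a cyclic group of order m has exactly φ(d) elements of each order d | m, and none otherwise.
28 = 2^2 · 7 divides 112, and φ(28) = 12.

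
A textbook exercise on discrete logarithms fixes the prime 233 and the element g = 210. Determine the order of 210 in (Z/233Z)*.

58

The order of 210 must divide φ(233) = 233 − 1 = 232 = 2^3 · 29.
Divisors of 232: 1, 2, 4, 8, 29, 58, 116, 232.
Check 210^d mod 233 for each divisor in increasing order:
210^1 ≡ 210 (mod 233)
210^2 ≡ 63 (mod 233)
210^4 ≡ 8 (mod 233)
210^8 ≡ 64 (mod 233)
210^29 ≡ 232 (mod 233)
210^58 ≡ 1 (mod 233) ✓
The smallest such exponent is 58, so the order of 210 is 58.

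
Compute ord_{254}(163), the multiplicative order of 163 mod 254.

63

By Lagrange's theorem, ord_254(163) divides φ(254) = φ(2)·φ(127) = 1·126 = 126 = 2 · 3^2 · 7.
Divisors of 126: 1, 2, 3, 6, 7, 9, 14, 18, 21, 42, 63, 126.
Test each divisor d:
163^1 ≡ 163
163^2 ≡ 153
163^3 ≡ 47
163^6 ≡ 177
163^7 ≡ 149
163^9 ≡ 191
163^14 ≡ 103
163^18 ≡ 159
163^21 ≡ 107
163^42 ≡ 19
163^63 ≡ 1
Therefore the multiplicative order of 163 modulo 254 is 63.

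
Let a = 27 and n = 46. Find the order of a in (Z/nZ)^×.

11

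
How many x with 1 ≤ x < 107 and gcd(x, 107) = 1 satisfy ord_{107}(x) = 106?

52

φ(107) = 107 − 1 = 106 = 2 · 53.
(Z/107Z)^× is cyclic (|G| = 106); a cyclic group of order m has exactly φ(d) elements of each order d | m, and none otherwise.
106 = 2 · 53 divides 106, and φ(106) = 52.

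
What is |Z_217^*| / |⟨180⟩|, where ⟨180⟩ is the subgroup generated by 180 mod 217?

The order of 180 must divide φ(217) = φ(7·31) = (7−1)·(31−1) = 6·30 = 180 = 2^2 · 3^2 · 5.
Divisors of 180: 1, 2, 3, 4, 5, 6, 9, 10, 12, 15, 18, 20, 30, 36, 45, 60, 90, 180.
Compute 180^d (mod 217) for the divisors d until we hit 1:
180^1 ≡ 180
180^2 ≡ 67
180^3 ≡ 125
180^4 ≡ 149
180^5 ≡ 129
180^6 ≡ 1
Thus |⟨180⟩| = ord(180) = 6.
[(Z/217Z)^× : ⟨180⟩] = 180/6 = 30.

30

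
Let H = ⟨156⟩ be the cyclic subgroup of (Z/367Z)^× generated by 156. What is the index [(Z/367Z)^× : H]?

The order of 156 must divide φ(367) = 367 − 1 = 366 = 2 · 3 · 61.
Divisors of 366: 1, 2, 3, 6, 61, 122, 183, 366.
Test each divisor d:
156^1 ≡ 156
156^2 ≡ 114
156^3 ≡ 168
156^6 ≡ 332
156^61 ≡ 366
156^122 ≡ 1
Thus |⟨156⟩| = ord(156) = 122.
The index is φ(367) / ord(156) = 366 / 122 = 3.

3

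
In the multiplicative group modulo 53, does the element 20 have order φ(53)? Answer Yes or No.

Yes

φ(53) = 53 − 1 = 52 = 2^2 · 13.
It suffices to check that the order of 20 is not a proper divisor of 52: compute 20^(52/q) for q ∈ {2, 13}.
20^26 ≡ 52 (mod 53)  [q = 2: ≢ 1 ✓]
20^4 ≡ 46 (mod 53)  [q = 13: ≢ 1 ✓]
All checks pass, so 20 has order 52 and is a primitive root modulo 53.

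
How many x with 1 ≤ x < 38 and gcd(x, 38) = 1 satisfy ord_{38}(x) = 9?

6

φ(38) = φ(2)·φ(19) = 1·18 = 18 = 2 · 3^2.
Since (Z/38Z)^× is cyclic of order 18, the number of elements of order d is φ(d) when d | 18 and 0 otherwise.
9 = 3^2 divides 18, and φ(9) = 6.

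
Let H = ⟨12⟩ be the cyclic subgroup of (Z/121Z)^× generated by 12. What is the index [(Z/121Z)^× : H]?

10

By Lagrange's theorem, ord_121(12) divides φ(121) = φ(11^2) = 11·(11−1) = 110 = 2 · 5 · 11.
Divisors of 110: 1, 2, 5, 10, 11, 22, 55, 110.
Compute 12^d (mod 121) for the divisors d until we hit 1:
12^1 ≡ 12 (mod 121)
12^2 ≡ 23 (mod 121)
12^5 ≡ 56 (mod 121)
12^10 ≡ 111 (mod 121)
12^11 ≡ 1 (mod 121) ✓
So ord_121(12) = 11, hence |⟨12⟩| = 11.
Index = |(Z/121Z)^×| / |⟨12⟩| = 110 / 11 = 10.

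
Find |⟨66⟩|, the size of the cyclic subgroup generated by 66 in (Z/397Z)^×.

Since 66 ∈ (Z/397Z)^×, its order divides φ(397) = 397 − 1 = 396 = 2^2 · 3^2 · 11.
Divisors of 396: 1, 2, 3, 4, 6, 9, 11, 12, 18, 22, 33, 36, 44, 66, 99, 132, 198, 396.
Evaluate successive powers at the divisors of 396:
66^1 ≡ 66 (mod 397)
66^2 ≡ 386 (mod 397)
66^3 ≡ 68 (mod 397)
66^4 ≡ 121 (mod 397)
66^6 ≡ 257 (mod 397)
66^9 ≡ 8 (mod 397)
66^11 ≡ 309 (mod 397)
66^12 ≡ 147 (mod 397)
66^18 ≡ 64 (mod 397)
66^22 ≡ 201 (mod 397)
66^33 ≡ 177 (mod 397)
66^36 ≡ 126 (mod 397)
66^44 ≡ 304 (mod 397)
66^66 ≡ 363 (mod 397)
66^99 ≡ 334 (mod 397)
66^132 ≡ 362 (mod 397)
66^198 ≡ 396 (mod 397)
66^396 ≡ 1 (mod 397) ✓
Therefore the multiplicative order of 66 modulo 397 is 396.

396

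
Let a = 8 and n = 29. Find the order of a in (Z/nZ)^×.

28

ord(8) | φ(29) = 29 − 1 = 28 = 2^2 · 7.
Divisors of 28: 1, 2, 4, 7, 14, 28.
Compute 8^d (mod 29) for the divisors d until we hit 1:
8^1 ≡ 8 (mod 29)
8^2 ≡ 6 (mod 29)
8^4 ≡ 7 (mod 29)
8^7 ≡ 17 (mod 29)
8^14 ≡ 28 (mod 29)
8^28 ≡ 1 (mod 29) ✓
Therefore the multiplicative order of 8 modulo 29 is 28.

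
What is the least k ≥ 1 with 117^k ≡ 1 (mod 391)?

88

Since 117 ∈ (Z/391Z)^×, its order divides φ(391) = φ(17·23) = (17−1)·(23−1) = 16·22 = 352 = 2^5 · 11.
Divisors of 352: 1, 2, 4, 8, 11, 16, 22, 32, 44, 88, 176, 352.
Compute 117^d (mod 391) for the divisors d until we hit 1:
117^1 ≡ 117
117^2 ≡ 4
117^4 ≡ 16
117^8 ≡ 256
117^11 ≡ 162
117^16 ≡ 239
117^22 ≡ 47
117^32 ≡ 35
117^44 ≡ 254
117^88 ≡ 1
So ord_391(117) = 88.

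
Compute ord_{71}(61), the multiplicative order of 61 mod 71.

70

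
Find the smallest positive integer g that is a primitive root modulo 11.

2

φ(11) = 11 − 1 = 10 = 2 · 5.
Test candidates g = 2, 3, … against the prime factors q ∈ {2, 5} of φ(11): g is a generator iff g^(10/q) ≢ 1 for every such q.
g = 2: 2^5 ≡ 10; 2^2 ≡ 4 — none is 1, so 2 is a primitive root.
So 2 is the smallest generator of (Z/11Z)^×.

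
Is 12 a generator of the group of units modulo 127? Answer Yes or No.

Yes

φ(127) = 127 − 1 = 126 = 2 · 3^2 · 7.
Test 12^(126/q) mod 127 for each prime factor q of 126:
12^63 ≡ 126 (mod 127)  [q = 2: ≢ 1 ✓]
12^42 ≡ 107 (mod 127)  [q = 3: ≢ 1 ✓]
12^18 ≡ 8 (mod 127)  [q = 7: ≢ 1 ✓]
All checks pass, so 12 has order 126 and is a primitive root modulo 127.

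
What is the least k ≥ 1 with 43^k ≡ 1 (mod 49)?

7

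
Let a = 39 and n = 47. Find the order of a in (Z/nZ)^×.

46

By Lagrange's theorem, ord_47(39) divides φ(47) = 47 − 1 = 46 = 2 · 23.
Divisors of 46: 1, 2, 23, 46.
Evaluate successive powers at the divisors of 46:
39^1 ≡ 39 (mod 47)
39^2 ≡ 17 (mod 47)
39^23 ≡ 46 (mod 47)
39^46 ≡ 1 (mod 47) ✓
Hence ord(39) = 46.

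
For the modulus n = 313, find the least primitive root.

10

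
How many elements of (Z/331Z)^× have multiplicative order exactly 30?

8

φ(331) = 331 − 1 = 330 = 2 · 3 · 5 · 11.
Since (Z/331Z)^× is cyclic of order 330, the number of elements of order d is φ(d) when d | 330 and 0 otherwise.
30 = 2 · 3 · 5 divides 330, and φ(30) = 8.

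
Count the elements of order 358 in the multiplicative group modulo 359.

178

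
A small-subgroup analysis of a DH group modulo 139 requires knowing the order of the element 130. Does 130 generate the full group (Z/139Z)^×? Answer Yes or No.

Yes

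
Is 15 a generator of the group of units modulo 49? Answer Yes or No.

No

φ(49) = φ(7^2) = 7·(7−1) = 42 = 2 · 3 · 7.
15 is a primitive root mod 49 iff 15^(φ(49)/q) ≢ 1 for every prime q | φ(49), i.e. q ∈ {2, 3, 7}.
15^21 ≡ 1 (mod 49)  [q = 2: ≡ 1 ✗]
15^14 ≡ 1 (mod 49)  [q = 3: ≡ 1 ✗]
15^6 ≡ 36 (mod 49)  [q = 7: ≢ 1 ✓]
15^21 ≡ 1 shows ord(15) | 21, strictly less than φ(49); not a primitive root.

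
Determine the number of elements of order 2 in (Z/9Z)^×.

1

φ(9) = φ(3^2) = 3·(3−1) = 6 = 2 · 3.
Since (Z/9Z)^× is cyclic of order 6, the number of elements of order d is φ(d) when d | 6 and 0 otherwise.
2 | 6, and φ(2) = 2 − 1 = 1.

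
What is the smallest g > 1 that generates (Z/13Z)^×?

2

φ(13) = 13 − 1 = 12 = 2^2 · 3.
Test candidates g = 2, 3, … against the prime factors q ∈ {2, 3} of φ(13): g is a generator iff g^(12/q) ≢ 1 for every such q.
g = 2: 2^6 ≡ 12; 2^4 ≡ 3 — none is 1, so 2 is a primitive root.
The smallest primitive root modulo 13 is 2.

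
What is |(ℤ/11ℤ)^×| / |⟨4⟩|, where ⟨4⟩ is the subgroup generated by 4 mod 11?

2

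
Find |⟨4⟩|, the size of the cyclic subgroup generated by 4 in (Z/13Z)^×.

6

By Lagrange's theorem, ord_13(4) divides φ(13) = 13 − 1 = 12 = 2^2 · 3.
Divisors of 12: 1, 2, 3, 4, 6, 12.
Evaluate successive powers at the divisors of 12:
4^1 ≡ 4
4^2 ≡ 3
4^3 ≡ 12
4^4 ≡ 9
4^6 ≡ 1
So ord_13(4) = 6.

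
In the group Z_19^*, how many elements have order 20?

φ(19) = 19 − 1 = 18 = 2 · 3^2.
(Z/19Z)^× is cyclic (|G| = 18); a cyclic group of order m has exactly φ(d) elements of each order d | m, and none otherwise.
20 does not divide 18, so no element of (Z/19Z)^× has order 20.

0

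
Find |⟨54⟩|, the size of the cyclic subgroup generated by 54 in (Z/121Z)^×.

22

Since 54 ∈ (Z/121Z)^×, its order divides φ(121) = φ(11^2) = 11·(11−1) = 110 = 2 · 5 · 11.
Divisors of 110: 1, 2, 5, 10, 11, 22, 55, 110.
Check 54^d mod 121 for each divisor in increasing order:
54^1 ≡ 54 (mod 121)
54^2 ≡ 12 (mod 121)
54^5 ≡ 32 (mod 121)
54^10 ≡ 56 (mod 121)
54^11 ≡ 120 (mod 121)
54^22 ≡ 1 (mod 121) ✓
Hence ord(54) = 22.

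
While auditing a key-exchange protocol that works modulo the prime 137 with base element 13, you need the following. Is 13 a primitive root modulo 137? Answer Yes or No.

Yes

φ(137) = 137 − 1 = 136 = 2^3 · 17.
13 is a primitive root mod 137 iff 13^(φ(137)/q) ≢ 1 for every prime q | φ(137), i.e. q ∈ {2, 17}.
13^68 ≡ 136 (mod 137)  [q = 2: ≢ 1 ✓]
13^8 ≡ 115 (mod 137)  [q = 17: ≢ 1 ✓]
None equal 1, so ord_137(13) = 136: 13 is a primitive root.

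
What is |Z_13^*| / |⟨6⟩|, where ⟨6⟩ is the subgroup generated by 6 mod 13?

ord(6) | φ(13) = 13 − 1 = 12 = 2^2 · 3.
Divisors of 12: 1, 2, 3, 4, 6, 12.
Check 6^d mod 13 for each divisor in increasing order:
6^1 ≡ 6 (mod 13)
6^2 ≡ 10 (mod 13)
6^3 ≡ 8 (mod 13)
6^4 ≡ 9 (mod 13)
6^6 ≡ 12 (mod 13)
6^12 ≡ 1 (mod 13) ✓
Thus |⟨6⟩| = ord(6) = 12.
Index = |(Z/13Z)^×| / |⟨6⟩| = 12 / 12 = 1.

1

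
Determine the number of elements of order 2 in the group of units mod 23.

1

φ(23) = 23 − 1 = 22 = 2 · 11.
Since (Z/23Z)^× is cyclic of order 22, the number of elements of order d is φ(d) when d | 22 and 0 otherwise.
2 | 22, and φ(2) = 2 − 1 = 1.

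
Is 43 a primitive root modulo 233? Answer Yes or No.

Yes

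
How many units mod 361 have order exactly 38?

18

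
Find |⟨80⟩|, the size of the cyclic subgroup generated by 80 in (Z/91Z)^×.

12

ord(80) | φ(91) = φ(7·13) = (7−1)·(13−1) = 6·12 = 72 = 2^3 · 3^2.
Divisors of 72: 1, 2, 3, 4, 6, 8, 9, 12, 18, 24, 36, 72.
Test each divisor d:
80^1 ≡ 80
80^2 ≡ 30
80^3 ≡ 34
80^4 ≡ 81
80^6 ≡ 64
80^8 ≡ 9
80^9 ≡ 83
80^12 ≡ 1
Therefore the multiplicative order of 80 modulo 91 is 12.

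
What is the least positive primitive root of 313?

φ(313) = 313 − 1 = 312 = 2^3 · 3 · 13.
g is a primitive root iff g^(312/q) ≢ 1 (mod 313) for each prime q ∈ {2, 3, 13}.
g = 2: 2^156 ≡ 1 — hits 1, so not a primitive root.
g = 3: 3^156 ≡ 1 — hits 1, so not a primitive root.
g = 4: 4^156 ≡ 1 — hits 1, so not a primitive root.
g = 5: 5^156 ≡ 312; 5^104 ≡ 1 — hits 1, so not a primitive root.
g = 6: 6^156 ≡ 1 — hits 1, so not a primitive root.
g = 7: 7^156 ≡ 312; 7^104 ≡ 1 — hits 1, so not a primitive root.
g = 8: 8^156 ≡ 1 — hits 1, so not a primitive root.
g = 9: 9^156 ≡ 1 — hits 1, so not a primitive root.
g = 10: 10^156 ≡ 312; 10^104 ≡ 214; 10^24 ≡ 103 — none is 1, so 10 is a primitive root.
Hence the least primitive root of 313 is 10.

10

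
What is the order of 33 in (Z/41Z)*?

By Lagrange's theorem, ord_41(33) divides φ(41) = 41 − 1 = 40 = 2^3 · 5.
Divisors of 40: 1, 2, 4, 5, 8, 10, 20, 40.
Evaluate successive powers at the divisors of 40:
33^1 ≡ 33
33^2 ≡ 23
33^4 ≡ 37
33^5 ≡ 32
33^8 ≡ 16
33^10 ≡ 40
33^20 ≡ 1
The smallest such exponent is 20, so the order of 33 is 20.

20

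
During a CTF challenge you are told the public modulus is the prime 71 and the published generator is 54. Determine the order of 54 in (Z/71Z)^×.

5

The order of 54 must divide φ(71) = 71 − 1 = 70 = 2 · 5 · 7.
Divisors of 70: 1, 2, 5, 7, 10, 14, 35, 70.
Compute 54^d (mod 71) for the divisors d until we hit 1:
54^1 ≡ 54 (mod 71)
54^2 ≡ 5 (mod 71)
54^5 ≡ 1 (mod 71) ✓
Therefore the multiplicative order of 54 modulo 71 is 5.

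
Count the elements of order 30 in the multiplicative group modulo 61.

8

φ(61) = 61 − 1 = 60 = 2^2 · 3 · 5.
(Z/61Z)^× is cyclic (|G| = 60); a cyclic group of order m has exactly φ(d) elements of each order d | m, and none otherwise.
30 = 2 · 3 · 5 divides 60, and φ(30) = 8.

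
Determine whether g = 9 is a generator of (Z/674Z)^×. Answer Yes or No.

No

φ(674) = φ(2)·φ(337) = 1·336 = 336 = 2^4 · 3 · 7.
Test 9^(336/q) mod 674 for each prime factor q of 336:
9^168 ≡ 1 (mod 674)  [q = 2: ≡ 1 ✗]
9^112 ≡ 465 (mod 674)  [q = 3: ≢ 1 ✓]
9^48 ≡ 345 (mod 674)  [q = 7: ≢ 1 ✓]
9^168 ≡ 1 shows ord(9) | 168, strictly less than φ(674); not a primitive root.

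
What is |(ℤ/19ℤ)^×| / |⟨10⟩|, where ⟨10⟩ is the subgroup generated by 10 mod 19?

1

By Lagrange's theorem, ord_19(10) divides φ(19) = 19 − 1 = 18 = 2 · 3^2.
Divisors of 18: 1, 2, 3, 6, 9, 18.
Compute 10^d (mod 19) for the divisors d until we hit 1:
10^1 ≡ 10 (mod 19)
10^2 ≡ 5 (mod 19)
10^3 ≡ 12 (mod 19)
10^6 ≡ 11 (mod 19)
10^9 ≡ 18 (mod 19)
10^18 ≡ 1 (mod 19) ✓
So ord_19(10) = 18, hence |⟨10⟩| = 18.
Index = |(Z/19Z)^×| / |⟨10⟩| = 18 / 18 = 1.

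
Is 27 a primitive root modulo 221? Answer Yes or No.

No

221 = 13 · 17 is a product of two distinct odd primes, so (Z/221Z)^× ≅ (Z/13Z)^× × (Z/17Z)^× is not cyclic.
No primitive root modulo 221 exists; in particular 27 is not one.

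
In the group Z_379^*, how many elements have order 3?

2

φ(379) = 379 − 1 = 378 = 2 · 3^3 · 7.
In a cyclic group of order 378, there are φ(d) elements of order d for each divisor d of 378, and zero for non-divisors.
3 | 378, and φ(3) = 3 − 1 = 2.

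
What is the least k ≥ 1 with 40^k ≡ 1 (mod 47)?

46

Since 40 ∈ (Z/47Z)^×, its order divides φ(47) = 47 − 1 = 46 = 2 · 23.
Divisors of 46: 1, 2, 23, 46.
Test each divisor d:
40^1 ≡ 40 (mod 47)
40^2 ≡ 2 (mod 47)
40^23 ≡ 46 (mod 47)
40^46 ≡ 1 (mod 47) ✓
The smallest such exponent is 46, so the order of 40 is 46.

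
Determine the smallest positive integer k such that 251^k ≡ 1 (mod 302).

By Lagrange's theorem, ord_302(251) divides φ(302) = φ(2)·φ(151) = 1·150 = 150 = 2 · 3 · 5^2.
Divisors of 150: 1, 2, 3, 5, 6, 10, 15, 25, 30, 50, 75, 150.
Evaluate successive powers at the divisors of 150:
251^1 ≡ 251 (mod 302)
251^2 ≡ 185 (mod 302)
251^3 ≡ 229 (mod 302)
251^5 ≡ 85 (mod 302)
251^6 ≡ 195 (mod 302)
251^10 ≡ 279 (mod 302)
251^15 ≡ 159 (mod 302)
251^25 ≡ 269 (mod 302)
251^30 ≡ 215 (mod 302)
251^50 ≡ 183 (mod 302)
251^75 ≡ 1 (mod 302) ✓
So ord_302(251) = 75.

75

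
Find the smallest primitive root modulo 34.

3

φ(34) = φ(2)·φ(17) = 1·16 = 16 = 2^4.
g is a primitive root iff g^(16/q) ≢ 1 (mod 34) for each prime q ∈ {2}.
g = 2: gcd(2, 34) = 2 > 1, not a unit — skip.
g = 3: 3^8 ≡ 33 — none is 1, so 3 is a primitive root.
So 3 is the smallest generator of (Z/34Z)^×.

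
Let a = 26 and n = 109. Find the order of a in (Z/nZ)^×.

Since 26 ∈ (Z/109Z)^×, its order divides φ(109) = 109 − 1 = 108 = 2^2 · 3^3.
Divisors of 108: 1, 2, 3, 4, 6, 9, 12, 18, 27, 36, 54, 108.
Compute 26^d (mod 109) for the divisors d until we hit 1:
26^1 ≡ 26
26^2 ≡ 22
26^3 ≡ 27
26^4 ≡ 48
26^6 ≡ 75
26^9 ≡ 63
26^12 ≡ 66
26^18 ≡ 45
26^27 ≡ 1
The smallest such exponent is 27, so the order of 26 is 27.

27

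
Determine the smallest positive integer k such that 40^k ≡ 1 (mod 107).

Since 40 ∈ (Z/107Z)^×, its order divides φ(107) = 107 − 1 = 106 = 2 · 53.
Divisors of 106: 1, 2, 53, 106.
Check 40^d mod 107 for each divisor in increasing order:
40^1 ≡ 40 (mod 107)
40^2 ≡ 102 (mod 107)
40^53 ≡ 1 (mod 107) ✓
Therefore the multiplicative order of 40 modulo 107 is 53.

53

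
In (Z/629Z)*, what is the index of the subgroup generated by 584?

ord(584) | φ(629) = φ(17·37) = (17−1)·(37−1) = 16·36 = 576 = 2^6 · 3^2.
Divisors of 576: 1, 2, 3, 4, 6, 8, 9, 12, 16, 18, 24, 32, 36, 48, 64, 72, 96, 144, 192, 288, 576.
Test each divisor d:
584^1 ≡ 584
584^2 ≡ 138
584^3 ≡ 80
584^4 ≡ 174
584^6 ≡ 110
584^8 ≡ 84
584^9 ≡ 623
584^12 ≡ 149
584^16 ≡ 137
584^18 ≡ 36
584^24 ≡ 186
584^32 ≡ 528
584^36 ≡ 38
584^48 ≡ 1
The order of 584 is 48, so the subgroup it generates has 48 elements.
[(Z/629Z)^× : ⟨584⟩] = 576/48 = 12.

12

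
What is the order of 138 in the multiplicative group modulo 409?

204

Since 138 ∈ (Z/409Z)^×, its order divides φ(409) = 409 − 1 = 408 = 2^3 · 3 · 17.
Divisors of 408: 1, 2, 3, 4, 6, 8, 12, 17, 24, 34, 51, 68, 102, 136, 204, 408.
Test each divisor d:
138^1 ≡ 138 (mod 409)
138^2 ≡ 230 (mod 409)
138^3 ≡ 247 (mod 409)
138^4 ≡ 139 (mod 409)
138^6 ≡ 68 (mod 409)
138^8 ≡ 98 (mod 409)
138^12 ≡ 125 (mod 409)
138^17 ≡ 192 (mod 409)
138^24 ≡ 83 (mod 409)
138^34 ≡ 54 (mod 409)
138^51 ≡ 143 (mod 409)
138^68 ≡ 53 (mod 409)
138^102 ≡ 408 (mod 409)
138^136 ≡ 355 (mod 409)
138^204 ≡ 1 (mod 409) ✓
The smallest such exponent is 204, so the order of 138 is 204.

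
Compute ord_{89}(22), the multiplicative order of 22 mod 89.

22

ord(22) | φ(89) = 89 − 1 = 88 = 2^3 · 11.
Divisors of 88: 1, 2, 4, 8, 11, 22, 44, 88.
Evaluate successive powers at the divisors of 88:
22^1 ≡ 22 (mod 89)
22^2 ≡ 39 (mod 89)
22^4 ≡ 8 (mod 89)
22^8 ≡ 64 (mod 89)
22^11 ≡ 88 (mod 89)
22^22 ≡ 1 (mod 89) ✓
The smallest such exponent is 22, so the order of 22 is 22.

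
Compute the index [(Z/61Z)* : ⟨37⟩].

3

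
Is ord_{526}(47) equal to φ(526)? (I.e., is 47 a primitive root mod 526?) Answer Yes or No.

Yes

φ(526) = φ(2)·φ(263) = 1·262 = 262 = 2 · 131.
An element g generates (Z/526Z)^× iff g^(262/q) ≢ 1 (mod 526) for each prime q ∈ {2, 131}.
47^131 ≡ 525 (mod 526)  [q = 2: ≢ 1 ✓]
47^2 ≡ 105 (mod 526)  [q = 131: ≢ 1 ✓]
None equal 1, so ord_526(47) = 262: 47 is a primitive root.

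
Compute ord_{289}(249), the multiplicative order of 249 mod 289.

ord(249) | φ(289) = φ(17^2) = 17·(17−1) = 272 = 2^4 · 17.
Divisors of 272: 1, 2, 4, 8, 16, 17, 34, 68, 136, 272.
Compute 249^d (mod 289) for the divisors d until we hit 1:
249^1 ≡ 249 (mod 289)
249^2 ≡ 155 (mod 289)
249^4 ≡ 38 (mod 289)
249^8 ≡ 288 (mod 289)
249^16 ≡ 1 (mod 289) ✓
Therefore the multiplicative order of 249 modulo 289 is 16.

16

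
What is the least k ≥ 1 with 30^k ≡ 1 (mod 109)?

By Lagrange's theorem, ord_109(30) divides φ(109) = 109 − 1 = 108 = 2^2 · 3^3.
Divisors of 108: 1, 2, 3, 4, 6, 9, 12, 18, 27, 36, 54, 108.
Compute 30^d (mod 109) for the divisors d until we hit 1:
30^1 ≡ 30 (mod 109)
30^2 ≡ 28 (mod 109)
30^3 ≡ 77 (mod 109)
30^4 ≡ 21 (mod 109)
30^6 ≡ 43 (mod 109)
30^9 ≡ 41 (mod 109)
30^12 ≡ 105 (mod 109)
30^18 ≡ 46 (mod 109)
30^27 ≡ 33 (mod 109)
30^36 ≡ 45 (mod 109)
30^54 ≡ 108 (mod 109)
30^108 ≡ 1 (mod 109) ✓
So ord_109(30) = 108.

108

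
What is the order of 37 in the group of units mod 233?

29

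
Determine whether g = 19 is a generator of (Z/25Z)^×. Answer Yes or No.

No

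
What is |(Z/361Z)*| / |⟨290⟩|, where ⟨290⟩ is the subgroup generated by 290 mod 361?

2

Since 290 ∈ (Z/361Z)^×, its order divides φ(361) = φ(19^2) = 19·(19−1) = 342 = 2 · 3^2 · 19.
Divisors of 342: 1, 2, 3, 6, 9, 18, 19, 38, 57, 114, 171, 342.
Test each divisor d:
290^1 ≡ 290
290^2 ≡ 348
290^3 ≡ 201
290^6 ≡ 330
290^9 ≡ 267
290^18 ≡ 172
290^19 ≡ 62
290^38 ≡ 234
290^57 ≡ 68
290^114 ≡ 292
290^171 ≡ 1
The order of 290 is 171, so the subgroup it generates has 171 elements.
Index = |(Z/361Z)^×| / |⟨290⟩| = 342 / 171 = 2.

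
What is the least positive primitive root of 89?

3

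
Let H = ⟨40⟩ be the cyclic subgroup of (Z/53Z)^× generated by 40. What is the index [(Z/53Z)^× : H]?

ord(40) | φ(53) = 53 − 1 = 52 = 2^2 · 13.
Divisors of 52: 1, 2, 4, 13, 26, 52.
Test each divisor d:
40^1 ≡ 40 (mod 53)
40^2 ≡ 10 (mod 53)
40^4 ≡ 47 (mod 53)
40^13 ≡ 52 (mod 53)
40^26 ≡ 1 (mod 53) ✓
So ord_53(40) = 26, hence |⟨40⟩| = 26.
[(Z/53Z)^× : ⟨40⟩] = 52/26 = 2.

2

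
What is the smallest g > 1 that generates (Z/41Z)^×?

6

φ(41) = 41 − 1 = 40 = 2^3 · 5.
g is a primitive root iff g^(40/q) ≢ 1 (mod 41) for each prime q ∈ {2, 5}.
g = 2: 2^20 ≡ 1 — hits 1, so not a primitive root.
g = 3: 3^20 ≡ 40; 3^8 ≡ 1 — hits 1, so not a primitive root.
g = 4: 4^20 ≡ 1 — hits 1, so not a primitive root.
g = 5: 5^20 ≡ 1 — hits 1, so not a primitive root.
g = 6: 6^20 ≡ 40; 6^8 ≡ 10 — none is 1, so 6 is a primitive root.
So 6 is the smallest generator of (Z/41Z)^×.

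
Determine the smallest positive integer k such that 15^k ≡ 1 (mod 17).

Since 15 ∈ (Z/17Z)^×, its order divides φ(17) = 17 − 1 = 16 = 2^4.
Divisors of 16: 1, 2, 4, 8, 16.
Test each divisor d:
15^1 ≡ 15 (mod 17)
15^2 ≡ 4 (mod 17)
15^4 ≡ 16 (mod 17)
15^8 ≡ 1 (mod 17) ✓
Therefore the multiplicative order of 15 modulo 17 is 8.

8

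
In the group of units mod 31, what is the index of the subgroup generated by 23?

Since 23 ∈ (Z/31Z)^×, its order divides φ(31) = 31 − 1 = 30 = 2 · 3 · 5.
Divisors of 30: 1, 2, 3, 5, 6, 10, 15, 30.
Evaluate successive powers at the divisors of 30:
23^1 ≡ 23 (mod 31)
23^2 ≡ 2 (mod 31)
23^3 ≡ 15 (mod 31)
23^5 ≡ 30 (mod 31)
23^6 ≡ 8 (mod 31)
23^10 ≡ 1 (mod 31) ✓
Thus |⟨23⟩| = ord(23) = 10.
The index is φ(31) / ord(23) = 30 / 10 = 3.

3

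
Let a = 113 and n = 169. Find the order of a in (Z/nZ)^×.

39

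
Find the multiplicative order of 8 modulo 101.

The order of 8 must divide φ(101) = 101 − 1 = 100 = 2^2 · 5^2.
Divisors of 100: 1, 2, 4, 5, 10, 20, 25, 50, 100.
Evaluate successive powers at the divisors of 100:
8^1 ≡ 8 (mod 101)
8^2 ≡ 64 (mod 101)
8^4 ≡ 56 (mod 101)
8^5 ≡ 44 (mod 101)
8^10 ≡ 17 (mod 101)
8^20 ≡ 87 (mod 101)
8^25 ≡ 91 (mod 101)
8^50 ≡ 100 (mod 101)
8^100 ≡ 1 (mod 101) ✓
The smallest such exponent is 100, so the order of 8 is 100.

100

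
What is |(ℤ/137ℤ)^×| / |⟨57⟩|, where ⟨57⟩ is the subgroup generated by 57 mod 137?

1

The order of 57 must divide φ(137) = 137 − 1 = 136 = 2^3 · 17.
Divisors of 136: 1, 2, 4, 8, 17, 34, 68, 136.
Evaluate successive powers at the divisors of 136:
57^1 ≡ 57 (mod 137)
57^2 ≡ 98 (mod 137)
57^4 ≡ 14 (mod 137)
57^8 ≡ 59 (mod 137)
57^17 ≡ 41 (mod 137)
57^34 ≡ 37 (mod 137)
57^68 ≡ 136 (mod 137)
57^136 ≡ 1 (mod 137) ✓
So ord_137(57) = 136, hence |⟨57⟩| = 136.
The index is φ(137) / ord(57) = 136 / 136 = 1.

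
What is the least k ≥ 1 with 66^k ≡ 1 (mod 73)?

By Lagrange's theorem, ord_73(66) divides φ(73) = 73 − 1 = 72 = 2^3 · 3^2.
Divisors of 72: 1, 2, 3, 4, 6, 8, 9, 12, 18, 24, 36, 72.
Check 66^d mod 73 for each divisor in increasing order:
66^1 ≡ 66 (mod 73)
66^2 ≡ 49 (mod 73)
66^3 ≡ 22 (mod 73)
66^4 ≡ 65 (mod 73)
66^6 ≡ 46 (mod 73)
66^8 ≡ 64 (mod 73)
66^9 ≡ 63 (mod 73)
66^12 ≡ 72 (mod 73)
66^18 ≡ 27 (mod 73)
66^24 ≡ 1 (mod 73) ✓
So ord_73(66) = 24.

24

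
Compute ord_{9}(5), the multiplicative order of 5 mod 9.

The order of 5 must divide φ(9) = φ(3^2) = 3·(3−1) = 6 = 2 · 3.
Divisors of 6: 1, 2, 3, 6.
Evaluate successive powers at the divisors of 6:
5^1 ≡ 5
5^2 ≡ 7
5^3 ≡ 8
5^6 ≡ 1
So ord_9(5) = 6.

6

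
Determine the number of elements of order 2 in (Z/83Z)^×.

1

φ(83) = 83 − 1 = 82 = 2 · 41.
Since (Z/83Z)^× is cyclic of order 82, the number of elements of order d is φ(d) when d | 82 and 0 otherwise.
2 | 82, and φ(2) = 2 − 1 = 1.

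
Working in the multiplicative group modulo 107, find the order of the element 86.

Since 86 ∈ (Z/107Z)^×, its order divides φ(107) = 107 − 1 = 106 = 2 · 53.
Divisors of 106: 1, 2, 53, 106.
Compute 86^d (mod 107) for the divisors d until we hit 1:
86^1 ≡ 86 (mod 107)
86^2 ≡ 13 (mod 107)
86^53 ≡ 1 (mod 107) ✓
Therefore the multiplicative order of 86 modulo 107 is 53.

53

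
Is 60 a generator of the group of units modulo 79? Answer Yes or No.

φ(79) = 79 − 1 = 78 = 2 · 3 · 13.
It suffices to check that the order of 60 is not a proper divisor of 78: compute 60^(78/q) for q ∈ {2, 3, 13}.
60^39 ≡ 78 (mod 79)  [q = 2: ≢ 1 ✓]
60^26 ≡ 55 (mod 79)  [q = 3: ≢ 1 ✓]
60^6 ≡ 38 (mod 79)  [q = 13: ≢ 1 ✓]
All checks pass, so 60 has order 78 and is a primitive root modulo 79.

Yes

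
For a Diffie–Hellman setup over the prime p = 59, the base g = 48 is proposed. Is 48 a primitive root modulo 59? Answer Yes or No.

φ(59) = 59 − 1 = 58 = 2 · 29.
An element g generates (Z/59Z)^× iff g^(58/q) ≢ 1 (mod 59) for each prime q ∈ {2, 29}.
48^29 ≡ 1 (mod 59)  [q = 2: ≡ 1 ✗]
48^2 ≡ 3 (mod 59)  [q = 29: ≢ 1 ✓]
Since 48^29 ≡ 1, the order of 48 divides 29 < 58, so 48 is not a primitive root.

No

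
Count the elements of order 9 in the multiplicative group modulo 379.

φ(379) = 379 − 1 = 378 = 2 · 3^3 · 7.
Since (Z/379Z)^× is cyclic of order 378, the number of elements of order d is φ(d) when d | 378 and 0 otherwise.
9 = 3^2 divides 378, and φ(9) = 6.

6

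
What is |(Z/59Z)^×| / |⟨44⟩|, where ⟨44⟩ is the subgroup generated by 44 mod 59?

By Lagrange's theorem, ord_59(44) divides φ(59) = 59 − 1 = 58 = 2 · 29.
Divisors of 58: 1, 2, 29, 58.
Evaluate successive powers at the divisors of 58:
44^1 ≡ 44 (mod 59)
44^2 ≡ 48 (mod 59)
44^29 ≡ 58 (mod 59)
44^58 ≡ 1 (mod 59) ✓
Thus |⟨44⟩| = ord(44) = 58.
The index is φ(59) / ord(44) = 58 / 58 = 1.

1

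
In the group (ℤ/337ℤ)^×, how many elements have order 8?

4

φ(337) = 337 − 1 = 336 = 2^4 · 3 · 7.
Since (Z/337Z)^× is cyclic of order 336, the number of elements of order d is φ(d) when d | 336 and 0 otherwise.
8 = 2^3 divides 336, and φ(8) = 4.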